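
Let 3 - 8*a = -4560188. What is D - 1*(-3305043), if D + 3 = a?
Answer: 31000511/8 ≈ 3.8751e+6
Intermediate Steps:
a = 4560191/8 (a = 3/8 - ⅛*(-4560188) = 3/8 + 1140047/2 = 4560191/8 ≈ 5.7002e+5)
D = 4560167/8 (D = -3 + 4560191/8 = 4560167/8 ≈ 5.7002e+5)
D - 1*(-3305043) = 4560167/8 - 1*(-3305043) = 4560167/8 + 3305043 = 31000511/8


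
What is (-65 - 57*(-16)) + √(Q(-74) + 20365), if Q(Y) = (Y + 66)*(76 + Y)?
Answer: 847 + 3*√2261 ≈ 989.65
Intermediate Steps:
Q(Y) = (66 + Y)*(76 + Y)
(-65 - 57*(-16)) + √(Q(-74) + 20365) = (-65 - 57*(-16)) + √((5016 + (-74)² + 142*(-74)) + 20365) = (-65 + 912) + √((5016 + 5476 - 10508) + 20365) = 847 + √(-16 + 20365) = 847 + √20349 = 847 + 3*√2261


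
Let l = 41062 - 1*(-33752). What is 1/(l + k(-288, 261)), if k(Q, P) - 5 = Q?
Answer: 1/74531 ≈ 1.3417e-5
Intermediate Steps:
l = 74814 (l = 41062 + 33752 = 74814)
k(Q, P) = 5 + Q
1/(l + k(-288, 261)) = 1/(74814 + (5 - 288)) = 1/(74814 - 283) = 1/74531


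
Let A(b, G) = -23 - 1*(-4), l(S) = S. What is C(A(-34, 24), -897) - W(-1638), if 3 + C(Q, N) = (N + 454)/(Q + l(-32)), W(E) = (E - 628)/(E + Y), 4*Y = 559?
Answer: 1275706/305643 ≈ 4.1738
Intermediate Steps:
Y = 559/4 (Y = (¼)*559 = 559/4 ≈ 139.75)
W(E) = (-628 + E)/(559/4 + E) (W(E) = (E - 628)/(E + 559/4) = (-628 + E)/(559/4 + E))
A(b, G) = -19 (A(b, G) = -23 + 4 = -19)
C(Q, N) = -3 + (454 + N)/(-32 + Q) (C(Q, N) = -3 + (N + 454)/(Q - 32) = -3 + (454 + N)/(-32 + Q))
C(A(-34, 24), -897) - W(-1638) = (550 - 897 - 3*(-19))/(-32 - 19) - 4*(-628 - 1638)/(559 + 4*(-1638)) = (550 - 897 + 57)/(-51) - 4*(-2266)/(559 - 6552) = -1/51*(-290) - 4*(-2266)/(-5993) = 290/51 - 4*(-1)*(-2266)/5993 = 290/51 - 1*9064/5993 = 290/51 - 9064/5993 = 1275706/305643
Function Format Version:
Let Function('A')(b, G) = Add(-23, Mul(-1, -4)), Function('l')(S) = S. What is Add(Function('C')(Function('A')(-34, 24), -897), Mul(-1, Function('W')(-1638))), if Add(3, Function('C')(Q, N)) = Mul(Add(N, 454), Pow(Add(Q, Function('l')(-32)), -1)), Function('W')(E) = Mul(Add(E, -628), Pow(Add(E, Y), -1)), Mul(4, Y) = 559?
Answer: Rational(1275706, 305643) ≈ 4.1738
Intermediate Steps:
Y = Rational(559, 4) (Y = Mul(Rational(1, 4), 559) = Rational(559, 4) ≈ 139.75)
Function('W')(E) = Mul(Pow(Add(Rational(559, 4), E), -1), Add(-628, E)) (Function('W')(E) = Mul(Add(E, -628), Pow(Add(E, Rational(559, 4)), -1)) = Mul(Add(-628, E), Pow(Add(Rational(559, 4), E), -1)) = Mul(Pow(Add(Rational(559, 4), E), -1), Add(-628, E)))
Function('A')(b, G) = -19 (Function('A')(b, G) = Add(-23, 4) = -19)
Function('C')(Q, N) = Add(-3, Mul(Pow(Add(-32, Q), -1), Add(454, N))) (Function('C')(Q, N) = Add(-3, Mul(Add(N, 454), Pow(Add(Q, -32), -1))) = Add(-3, Mul(Add(454, N), Pow(Add(-32, Q), -1))) = Add(-3, Mul(Pow(Add(-32, Q), -1), Add(454, N))))
Add(Function('C')(Function('A')(-34, 24), -897), Mul(-1, Function('W')(-1638))) = Add(Mul(Pow(Add(-32, -19), -1), Add(550, -897, Mul(-3, -19))), Mul(-1, Mul(4, Pow(Add(559, Mul(4, -1638)), -1), Add(-628, -1638)))) = Add(Mul(Pow(-51, -1), Add(550, -897, 57)), Mul(-1, Mul(4, Pow(Add(559, -6552), -1), -2266))) = Add(Mul(Rational(-1, 51), -290), Mul(-1, Mul(4, Pow(-5993, -1), -2266))) = Add(Rational(290, 51), Mul(-1, Mul(4, Rational(-1, 5993), -2266))) = Add(Rational(290, 51), Mul(-1, Rational(9064, 5993))) = Add(Rational(290, 51), Rational(-9064, 5993)) = Rational(1275706, 305643)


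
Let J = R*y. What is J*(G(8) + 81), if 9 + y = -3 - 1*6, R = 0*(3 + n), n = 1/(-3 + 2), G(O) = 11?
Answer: 0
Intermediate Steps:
n = -1 (n = 1/(-1) = -1)
R = 0 (R = 0*(3 - 1) = 0*2 = 0)
y = -18 (y = -9 + (-3 - 1*6) = -9 + (-3 - 6) = -9 - 9 = -18)
J = 0 (J = 0*(-18) = 0)
J*(G(8) + 81) = 0*(11 + 81) = 0*92 = 0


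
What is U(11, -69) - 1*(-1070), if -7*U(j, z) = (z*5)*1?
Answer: 7835/7 ≈ 1119.3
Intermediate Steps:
U(j, z) = -5*z/7 (U(j, z) = -z*5/7 = -5*z/7)
U(11, -69) - 1*(-1070) = -5/7*(-69) - 1*(-1070) = 345/7 + 1070 = 7835/7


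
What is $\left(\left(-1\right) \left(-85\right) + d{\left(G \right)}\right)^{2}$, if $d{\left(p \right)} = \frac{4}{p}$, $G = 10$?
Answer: $\frac{182329}{25} \approx 7293.2$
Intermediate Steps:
$\left(\left(-1\right) \left(-85\right) + d{\left(G \right)}\right)^{2} = \left(\left(-1\right) \left(-85\right) + \frac{4}{10}\right)^{2} = \left(85 + 4 \cdot \frac{1}{10}\right)^{2} = \left(85 + \frac{2}{5}\right)^{2} = \left(\frac{427}{5}\right)^{2} = \frac{182329}{25}$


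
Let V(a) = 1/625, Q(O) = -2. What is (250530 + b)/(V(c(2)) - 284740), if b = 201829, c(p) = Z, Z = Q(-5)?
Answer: -282724375/177962499 ≈ -1.5887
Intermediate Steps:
Z = -2
c(p) = -2
V(a) = 1/625
(250530 + b)/(V(c(2)) - 284740) = (250530 + 201829)/(1/625 - 284740) = 452359/(-177962499/625) = 452359*(-625/177962499) = -282724375/177962499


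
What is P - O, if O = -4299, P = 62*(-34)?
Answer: 2191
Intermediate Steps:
P = -2108
P - O = -2108 - 1*(-4299) = -2108 + 4299 = 2191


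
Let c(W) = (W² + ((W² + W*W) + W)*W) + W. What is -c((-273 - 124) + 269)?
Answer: 4161664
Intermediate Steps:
c(W) = W + W² + W*(W + 2*W²) (c(W) = (W² + ((W² + W²) + W)*W) + W = (W² + (2*W² + W)*W) + W = (W² + (W + 2*W²)*W) + W = (W² + W*(W + 2*W²)) + W = W + W² + W*(W + 2*W²))
-c((-273 - 124) + 269) = -((-273 - 124) + 269)*(1 + 2*((-273 - 124) + 269) + 2*((-273 - 124) + 269)²) = -(-397 + 269)*(1 + 2*(-397 + 269) + 2*(-397 + 269)²) = -(-128)*(1 + 2*(-128) + 2*(-128)²) = -(-128)*(1 - 256 + 2*16384) = -(-128)*(1 - 256 + 32768) = -(-128)*32513 = -1*(-4161664) = 4161664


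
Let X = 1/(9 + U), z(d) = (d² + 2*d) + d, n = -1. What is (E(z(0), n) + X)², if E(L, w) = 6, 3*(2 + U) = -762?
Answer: 2193361/61009 ≈ 35.951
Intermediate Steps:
U = -256 (U = -2 + (⅓)*(-762) = -2 - 254 = -256)
z(d) = d² + 3*d
X = -1/247 (X = 1/(9 - 256) = 1/(-247) = -1/247 ≈ -0.0040486)
(E(z(0), n) + X)² = (6 - 1/247)² = (1481/247)² = 2193361/61009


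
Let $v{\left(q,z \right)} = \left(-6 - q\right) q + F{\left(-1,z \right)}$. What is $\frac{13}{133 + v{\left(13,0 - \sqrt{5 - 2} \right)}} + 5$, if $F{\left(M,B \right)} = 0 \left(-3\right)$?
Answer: $\frac{557}{114} \approx 4.886$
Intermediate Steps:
$F{\left(M,B \right)} = 0$
$v{\left(q,z \right)} = q \left(-6 - q\right)$ ($v{\left(q,z \right)} = \left(-6 - q\right) q + 0 = q \left(-6 - q\right) + 0 = q \left(-6 - q\right)$)
$\frac{13}{133 + v{\left(13,0 - \sqrt{5 - 2} \right)}} + 5 = \frac{13}{133 + 13 \left(-6 - 13\right)} + 5 = \frac{13}{133 + 13 \left(-19\right)} + 5 = \frac{13}{133 - 247} + 5 = \frac{13}{-114} + 5 = 13 \left(- \frac{1}{114}\right) + 5 = - \frac{13}{114} + 5 = \frac{557}{114}$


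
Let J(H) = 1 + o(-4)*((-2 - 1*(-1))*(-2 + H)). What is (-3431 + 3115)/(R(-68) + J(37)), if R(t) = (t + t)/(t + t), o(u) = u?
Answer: -158/71 ≈ -2.2254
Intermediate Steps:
R(t) = 1 (R(t) = (2*t)/((2*t)) = (2*t)*(1/(2*t)) = 1)
J(H) = -7 + 4*H (J(H) = 1 - 4*(-2 - 1*(-1))*(-2 + H) = 1 - 4*(-2 + 1)*(-2 + H) = 1 - (-4)*(-2 + H) = 1 - 4*(2 - H) = 1 + (-8 + 4*H) = -7 + 4*H)
(-3431 + 3115)/(R(-68) + J(37)) = (-3431 + 3115)/(1 + (-7 + 4*37)) = -316/(1 + (-7 + 148)) = -316/(1 + 141) = -316/142 = -316*1/142 = -158/71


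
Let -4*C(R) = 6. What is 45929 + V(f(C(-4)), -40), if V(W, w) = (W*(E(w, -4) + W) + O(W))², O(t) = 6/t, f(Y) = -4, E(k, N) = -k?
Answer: 268397/4 ≈ 67099.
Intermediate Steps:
C(R) = -3/2 (C(R) = -¼*6 = -3/2)
V(W, w) = (6/W + W*(W - w))² (V(W, w) = (W*(-w + W) + 6/W)² = (W*(W - w) + 6/W)² = (6/W + W*(W - w))²)
45929 + V(f(C(-4)), -40) = 45929 + (6 + (-4)²*(-4 - 1*(-40)))²/(-4)² = 45929 + (6 + 16*(-4 + 40))²/16 = 45929 + (6 + 16*36)²/16 = 45929 + (6 + 576)²/16 = 45929 + (1/16)*582² = 45929 + (1/16)*338724 = 45929 + 84681/4 = 268397/4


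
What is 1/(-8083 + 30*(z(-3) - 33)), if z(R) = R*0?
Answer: -1/9073 ≈ -0.00011022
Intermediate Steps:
z(R) = 0
1/(-8083 + 30*(z(-3) - 33)) = 1/(-8083 + 30*(0 - 33)) = 1/(-8083 + 30*(-33)) = 1/(-8083 - 990) = 1/(-9073) = -1/9073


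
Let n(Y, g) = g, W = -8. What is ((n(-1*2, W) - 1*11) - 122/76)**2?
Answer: 613089/1444 ≈ 424.58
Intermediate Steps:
((n(-1*2, W) - 1*11) - 122/76)**2 = ((-8 - 1*11) - 122/76)**2 = ((-8 - 11) - 122*1/76)**2 = (-19 - 61/38)**2 = (-783/38)**2 = 613089/1444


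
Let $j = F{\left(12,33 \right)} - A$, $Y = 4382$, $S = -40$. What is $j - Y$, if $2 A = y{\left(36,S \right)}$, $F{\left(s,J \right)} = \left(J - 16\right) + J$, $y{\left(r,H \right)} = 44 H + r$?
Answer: $-3470$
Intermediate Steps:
$y{\left(r,H \right)} = r + 44 H$
$F{\left(s,J \right)} = -16 + 2 J$ ($F{\left(s,J \right)} = \left(-16 + J\right) + J = -16 + 2 J$)
$A = -862$ ($A = \frac{36 + 44 \left(-40\right)}{2} = \frac{36 - 1760}{2} = \frac{1}{2} \left(-1724\right) = -862$)
$j = 912$ ($j = \left(-16 + 2 \cdot 33\right) - -862 = \left(-16 + 66\right) + 862 = 50 + 862 = 912$)
$j - Y = 912 - 4382 = -3470$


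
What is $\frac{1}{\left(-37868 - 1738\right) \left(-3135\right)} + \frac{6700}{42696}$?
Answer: $\frac{1925704328}{12271622055} \approx 0.15692$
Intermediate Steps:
$\frac{1}{\left(-37868 - 1738\right) \left(-3135\right)} + \frac{6700}{42696} = \frac{1}{-39606} \left(- \frac{1}{3135}\right) + 6700 \cdot \frac{1}{42696} = \left(- \frac{1}{39606}\right) \left(- \frac{1}{3135}\right) + \frac{1675}{10674} = \frac{1}{124164810} + \frac{1675}{10674} = \frac{1925704328}{12271622055}$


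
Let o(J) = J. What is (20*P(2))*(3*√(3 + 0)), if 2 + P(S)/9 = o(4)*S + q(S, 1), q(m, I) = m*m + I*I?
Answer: 5940*√3 ≈ 10288.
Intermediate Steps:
q(m, I) = I² + m² (q(m, I) = m² + I² = I² + m²)
P(S) = -9 + 9*S² + 36*S (P(S) = -18 + 9*(4*S + (1² + S²)) = -18 + 9*(4*S + (1 + S²)) = -18 + 9*(1 + S² + 4*S) = -18 + (9 + 9*S² + 36*S) = -9 + 9*S² + 36*S)
(20*P(2))*(3*√(3 + 0)) = (20*(-9 + 9*2² + 36*2))*(3*√(3 + 0)) = (20*(-9 + 9*4 + 72))*(3*√3) = (20*(-9 + 36 + 72))*(3*√3) = (20*99)*(3*√3) = 1980*(3*√3) = 5940*√3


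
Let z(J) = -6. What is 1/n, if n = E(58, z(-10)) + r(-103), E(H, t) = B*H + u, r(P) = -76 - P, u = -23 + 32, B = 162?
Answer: 1/9432 ≈ 0.00010602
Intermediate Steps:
u = 9
E(H, t) = 9 + 162*H (E(H, t) = 162*H + 9 = 9 + 162*H)
n = 9432 (n = (9 + 162*58) + (-76 - 1*(-103)) = (9 + 9396) + (-76 + 103) = 9405 + 27 = 9432)
1/n = 1/9432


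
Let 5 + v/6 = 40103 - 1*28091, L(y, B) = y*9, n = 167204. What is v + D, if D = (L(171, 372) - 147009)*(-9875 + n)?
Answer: -22886577588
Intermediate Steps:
L(y, B) = 9*y
v = 72042 (v = -30 + 6*(40103 - 1*28091) = -30 + 6*(40103 - 28091) = -30 + 6*12012 = -30 + 72072 = 72042)
D = -22886649630 (D = (9*171 - 147009)*(-9875 + 167204) = (1539 - 147009)*157329 = -145470*157329 = -22886649630)
v + D = 72042 - 22886649630 = -22886577588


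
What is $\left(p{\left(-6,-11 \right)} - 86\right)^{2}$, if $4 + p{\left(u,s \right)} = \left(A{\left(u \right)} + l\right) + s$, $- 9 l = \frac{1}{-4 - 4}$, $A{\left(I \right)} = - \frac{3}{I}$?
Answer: $\frac{52345225}{5184} \approx 10097.0$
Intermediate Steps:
$l = \frac{1}{72}$ ($l = - \frac{1}{9 \left(-4 - 4\right)} = - \frac{1}{9 \left(-8\right)} = \left(- \frac{1}{9}\right) \left(- \frac{1}{8}\right) = \frac{1}{72} \approx 0.013889$)
$p{\left(u,s \right)} = - \frac{287}{72} + s - \frac{3}{u}$ ($p{\left(u,s \right)} = -4 + \left(\left(- \frac{3}{u} + \frac{1}{72}\right) + s\right) = -4 + \left(\left(\frac{1}{72} - \frac{3}{u}\right) + s\right) = -4 + \left(\frac{1}{72} + s - \frac{3}{u}\right) = - \frac{287}{72} + s - \frac{3}{u}$)
$\left(p{\left(-6,-11 \right)} - 86\right)^{2} = \left(\left(- \frac{287}{72} - 11 - \frac{3}{-6}\right) - 86\right)^{2} = \left(\left(- \frac{287}{72} - 11 - - \frac{1}{2}\right) - 86\right)^{2} = \left(\left(- \frac{287}{72} - 11 + \frac{1}{2}\right) - 86\right)^{2} = \left(- \frac{1043}{72} - 86\right)^{2} = \left(- \frac{7235}{72}\right)^{2} = \frac{52345225}{5184}$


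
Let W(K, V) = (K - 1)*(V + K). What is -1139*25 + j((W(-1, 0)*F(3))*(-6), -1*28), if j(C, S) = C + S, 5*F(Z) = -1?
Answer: -142503/5 ≈ -28501.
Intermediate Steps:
W(K, V) = (-1 + K)*(K + V)
F(Z) = -1/5 (F(Z) = (1/5)*(-1) = -1/5)
-1139*25 + j((W(-1, 0)*F(3))*(-6), -1*28) = -1139*25 + ((((-1)**2 - 1*(-1) - 1*0 - 1*0)*(-1/5))*(-6) - 1*28) = -28475 + (((1 + 1 + 0 + 0)*(-1/5))*(-6) - 28) = -28475 + ((2*(-1/5))*(-6) - 28) = -28475 + (-2/5*(-6) - 28) = -28475 + (12/5 - 28) = -28475 - 128/5 = -142503/5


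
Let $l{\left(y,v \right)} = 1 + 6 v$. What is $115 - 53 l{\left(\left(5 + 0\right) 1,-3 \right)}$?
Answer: $1016$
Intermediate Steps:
$115 - 53 l{\left(\left(5 + 0\right) 1,-3 \right)} = 115 - 53 \left(1 + 6 \left(-3\right)\right) = 115 - 53 \left(1 - 18\right) = 115 - -901 = 115 + 901 = 1016$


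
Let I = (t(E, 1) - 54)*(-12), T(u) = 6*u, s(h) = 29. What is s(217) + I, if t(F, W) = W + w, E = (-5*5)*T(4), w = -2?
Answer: 689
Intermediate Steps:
E = -600 (E = (-5*5)*(6*4) = -25*24 = -600)
t(F, W) = -2 + W (t(F, W) = W - 2 = -2 + W)
I = 660 (I = ((-2 + 1) - 54)*(-12) = (-1 - 54)*(-12) = -55*(-12) = 660)
s(217) + I = 29 + 660 = 689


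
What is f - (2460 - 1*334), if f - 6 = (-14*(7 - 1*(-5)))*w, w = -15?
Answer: 400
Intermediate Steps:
f = 2526 (f = 6 - 14*(7 - 1*(-5))*(-15) = 6 - 14*(7 + 5)*(-15) = 6 - 14*12*(-15) = 6 - 168*(-15) = 6 + 2520 = 2526)
f - (2460 - 1*334) = 2526 - (2460 - 1*334) = 2526 - (2460 - 334) = 2526 - 1*2126 = 2526 - 2126 = 400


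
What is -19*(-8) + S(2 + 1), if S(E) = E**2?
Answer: 161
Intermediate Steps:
-19*(-8) + S(2 + 1) = -19*(-8) + (2 + 1)**2 = 152 + 3**2 = 152 + 9 = 161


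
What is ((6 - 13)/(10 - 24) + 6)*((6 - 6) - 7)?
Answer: -91/2 ≈ -45.500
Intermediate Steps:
((6 - 13)/(10 - 24) + 6)*((6 - 6) - 7) = (-7/(-14) + 6)*(0 - 7) = (-7*(-1/14) + 6)*(-7) = (½ + 6)*(-7) = (13/2)*(-7) = -91/2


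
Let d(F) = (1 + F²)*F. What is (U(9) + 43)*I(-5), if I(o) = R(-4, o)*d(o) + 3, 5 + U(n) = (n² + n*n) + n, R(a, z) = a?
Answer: 109307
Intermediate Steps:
U(n) = -5 + n + 2*n² (U(n) = -5 + ((n² + n*n) + n) = -5 + ((n² + n²) + n) = -5 + (2*n² + n) = -5 + (n + 2*n²) = -5 + n + 2*n²)
d(F) = F*(1 + F²)
I(o) = 3 - 4*o - 4*o³ (I(o) = -4*(o + o³) + 3 = (-4*o - 4*o³) + 3 = 3 - 4*o - 4*o³)
(U(9) + 43)*I(-5) = ((-5 + 9 + 2*9²) + 43)*(3 - 4*(-5) - 4*(-5)³) = ((-5 + 9 + 2*81) + 43)*(3 + 20 - 4*(-125)) = ((-5 + 9 + 162) + 43)*(3 + 20 + 500) = (166 + 43)*523 = 209*523 = 109307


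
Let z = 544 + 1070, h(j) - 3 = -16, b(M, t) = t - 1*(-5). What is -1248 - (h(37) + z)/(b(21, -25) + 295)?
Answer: -344801/275 ≈ -1253.8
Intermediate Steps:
b(M, t) = 5 + t (b(M, t) = t + 5 = 5 + t)
h(j) = -13 (h(j) = 3 - 16 = -13)
z = 1614
-1248 - (h(37) + z)/(b(21, -25) + 295) = -1248 - (-13 + 1614)/((5 - 25) + 295) = -1248 - 1601/(-20 + 295) = -1248 - 1601/275 = -344801/275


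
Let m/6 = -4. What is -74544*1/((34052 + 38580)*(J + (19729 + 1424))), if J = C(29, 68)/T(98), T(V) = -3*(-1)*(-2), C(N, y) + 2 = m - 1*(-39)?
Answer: -55908/1152170495 ≈ -4.8524e-5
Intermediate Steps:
m = -24 (m = 6*(-4) = -24)
C(N, y) = 13 (C(N, y) = -2 + (-24 - 1*(-39)) = -2 + (-24 + 39) = -2 + 15 = 13)
T(V) = -6 (T(V) = 3*(-2) = -6)
J = -13/6 (J = 13/(-6) = 13*(-⅙) = -13/6 ≈ -2.1667)
-74544*1/((34052 + 38580)*(J + (19729 + 1424))) = -74544*1/((34052 + 38580)*(-13/6 + (19729 + 1424))) = -74544*1/(72632*(-13/6 + 21153)) = -74544/(72632*(126905/6)) = -74544/4608681980/3 = -74544*3/4608681980 = -55908/1152170495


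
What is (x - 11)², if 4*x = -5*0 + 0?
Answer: 121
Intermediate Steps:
x = 0 (x = (-5*0 + 0)/4 = (0 + 0)/4 = (¼)*0 = 0)
(x - 11)² = (0 - 11)² = (-11)² = 121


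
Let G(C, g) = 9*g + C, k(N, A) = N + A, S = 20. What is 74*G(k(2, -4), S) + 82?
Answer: 13254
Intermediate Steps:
k(N, A) = A + N
G(C, g) = C + 9*g
74*G(k(2, -4), S) + 82 = 74*((-4 + 2) + 9*20) + 82 = 74*(-2 + 180) + 82 = 74*178 + 82 = 13172 + 82 = 13254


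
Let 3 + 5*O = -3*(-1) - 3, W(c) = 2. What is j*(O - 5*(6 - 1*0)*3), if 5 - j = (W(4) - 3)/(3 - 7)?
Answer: -8607/20 ≈ -430.35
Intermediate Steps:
O = -⅗ (O = -⅗ + (-3*(-1) - 3)/5 = -⅗ + (3 - 3)/5 = -⅗ + (⅕)*0 = -⅗ + 0 = -⅗ ≈ -0.60000)
j = 19/4 (j = 5 - (2 - 3)/(3 - 7) = 5 - (-1)/(-4) = 5 - (-1)*(-1)/4 = 5 - 1*¼ = 5 - ¼ = 19/4 ≈ 4.7500)
j*(O - 5*(6 - 1*0)*3) = 19*(-⅗ - 5*(6 - 1*0)*3)/4 = 19*(-⅗ - 5*(6 + 0)*3)/4 = 19*(-⅗ - 5*6*3)/4 = 19*(-⅗ - 30*3)/4 = 19*(-⅗ - 90)/4 = (19/4)*(-453/5) = -8607/20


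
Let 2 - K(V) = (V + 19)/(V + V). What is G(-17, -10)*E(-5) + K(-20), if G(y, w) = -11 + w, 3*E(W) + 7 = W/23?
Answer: 48297/920 ≈ 52.497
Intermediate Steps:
K(V) = 2 - (19 + V)/(2*V) (K(V) = 2 - (V + 19)/(V + V) = 2 - (19 + V)/(2*V))
E(W) = -7/3 + W/69 (E(W) = -7/3 + (W/23)/3 = -7/3 + W/69)
G(-17, -10)*E(-5) + K(-20) = (-11 - 10)*(-7/3 + (1/69)*(-5)) + (½)*(-19 + 3*(-20))/(-20) = -21*(-7/3 - 5/69) + (½)*(-1/20)*(-19 - 60) = -21*(-166/69) + (½)*(-1/20)*(-79) = 1162/23 + 79/40 = 48297/920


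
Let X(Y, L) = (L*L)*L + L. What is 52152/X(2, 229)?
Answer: 26076/6004609 ≈ 0.0043427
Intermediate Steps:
X(Y, L) = L + L**3 (X(Y, L) = L**2*L + L = L**3 + L = L + L**3)
52152/X(2, 229) = 52152/(229 + 229**3) = 52152/(229 + 12008989) = 52152/12009218 = 52152*(1/12009218) = 26076/6004609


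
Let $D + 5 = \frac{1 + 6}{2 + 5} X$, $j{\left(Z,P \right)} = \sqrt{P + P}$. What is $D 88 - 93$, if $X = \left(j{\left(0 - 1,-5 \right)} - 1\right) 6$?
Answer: $-1061 + 528 i \sqrt{10} \approx -1061.0 + 1669.7 i$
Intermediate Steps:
$j{\left(Z,P \right)} = \sqrt{2} \sqrt{P}$ ($j{\left(Z,P \right)} = \sqrt{2 P} = \sqrt{2} \sqrt{P}$)
$X = -6 + 6 i \sqrt{10}$ ($X = \left(\sqrt{2} \sqrt{-5} - 1\right) 6 = \left(\sqrt{2} i \sqrt{5} - 1\right) 6 = \left(i \sqrt{10} - 1\right) 6 = \left(-1 + i \sqrt{10}\right) 6 = -6 + 6 i \sqrt{10} \approx -6.0 + 18.974 i$)
$D = -11 + 6 i \sqrt{10}$ ($D = -5 + \frac{1 + 6}{2 + 5} \left(-6 + 6 i \sqrt{10}\right) = -5 + \frac{7}{7} \left(-6 + 6 i \sqrt{10}\right) = -5 + 7 \cdot \frac{1}{7} \left(-6 + 6 i \sqrt{10}\right) = -5 + 1 \left(-6 + 6 i \sqrt{10}\right) = -5 - \left(6 - 6 i \sqrt{10}\right) = -11 + 6 i \sqrt{10} \approx -11.0 + 18.974 i$)
$D 88 - 93 = \left(-11 + 6 i \sqrt{10}\right) 88 - 93 = \left(-968 + 528 i \sqrt{10}\right) - 93 = -1061 + 528 i \sqrt{10}$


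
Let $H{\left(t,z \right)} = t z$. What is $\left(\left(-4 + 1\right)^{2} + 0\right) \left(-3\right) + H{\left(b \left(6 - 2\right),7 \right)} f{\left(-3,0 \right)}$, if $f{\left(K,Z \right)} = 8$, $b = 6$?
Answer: $1317$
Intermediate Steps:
$\left(\left(-4 + 1\right)^{2} + 0\right) \left(-3\right) + H{\left(b \left(6 - 2\right),7 \right)} f{\left(-3,0 \right)} = \left(\left(-4 + 1\right)^{2} + 0\right) \left(-3\right) + 6 \left(6 - 2\right) 7 \cdot 8 = \left(\left(-3\right)^{2} + 0\right) \left(-3\right) + 6 \cdot 4 \cdot 7 \cdot 8 = \left(9 + 0\right) \left(-3\right) + 24 \cdot 7 \cdot 8 = 9 \left(-3\right) + 168 \cdot 8 = -27 + 1344 = 1317$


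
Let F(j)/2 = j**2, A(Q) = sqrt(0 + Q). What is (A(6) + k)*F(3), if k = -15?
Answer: -270 + 18*sqrt(6) ≈ -225.91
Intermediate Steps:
A(Q) = sqrt(Q)
F(j) = 2*j**2
(A(6) + k)*F(3) = (sqrt(6) - 15)*(2*3**2) = (-15 + sqrt(6))*(2*9) = (-15 + sqrt(6))*18 = -270 + 18*sqrt(6)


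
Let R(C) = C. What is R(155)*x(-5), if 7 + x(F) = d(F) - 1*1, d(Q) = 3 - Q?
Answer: 0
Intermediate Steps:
x(F) = -5 - F (x(F) = -7 + ((3 - F) - 1*1) = -7 + ((3 - F) - 1) = -7 + (2 - F) = -5 - F)
R(155)*x(-5) = 155*(-5 - 1*(-5)) = 155*(-5 + 5) = 155*0 = 0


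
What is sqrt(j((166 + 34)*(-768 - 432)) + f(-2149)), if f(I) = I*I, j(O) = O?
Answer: sqrt(4378201) ≈ 2092.4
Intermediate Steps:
f(I) = I**2
sqrt(j((166 + 34)*(-768 - 432)) + f(-2149)) = sqrt((166 + 34)*(-768 - 432) + (-2149)**2) = sqrt(200*(-1200) + 4618201) = sqrt(-240000 + 4618201) = sqrt(4378201)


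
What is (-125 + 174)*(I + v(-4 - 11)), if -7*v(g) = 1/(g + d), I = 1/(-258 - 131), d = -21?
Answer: 959/14004 ≈ 0.068480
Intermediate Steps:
I = -1/389 (I = 1/(-389) = -1/389 ≈ -0.0025707)
v(g) = -1/(7*(-21 + g)) (v(g) = -1/(7*(g - 21)) = -1/(7*(-21 + g)))
(-125 + 174)*(I + v(-4 - 11)) = (-125 + 174)*(-1/389 - 1/(-147 + 7*(-4 - 11))) = 49*(-1/389 - 1/(-147 + 7*(-15))) = 49*(-1/389 - 1/(-147 - 105)) = 49*(-1/389 - 1/(-252)) = 49*(-1/389 - 1*(-1/252)) = 49*(-1/389 + 1/252) = 49*(137/98028) = 959/14004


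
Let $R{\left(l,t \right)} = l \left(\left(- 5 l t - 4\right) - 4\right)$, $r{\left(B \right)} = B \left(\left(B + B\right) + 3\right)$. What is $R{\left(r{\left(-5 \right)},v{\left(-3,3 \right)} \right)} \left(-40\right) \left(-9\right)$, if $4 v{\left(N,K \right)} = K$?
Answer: $-1754550$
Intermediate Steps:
$v{\left(N,K \right)} = \frac{K}{4}$
$r{\left(B \right)} = B \left(3 + 2 B\right)$ ($r{\left(B \right)} = B \left(2 B + 3\right) = B \left(3 + 2 B\right)$)
$R{\left(l,t \right)} = l \left(-8 - 5 l t\right)$ ($R{\left(l,t \right)} = l \left(\left(- 5 l t - 4\right) - 4\right) = l \left(\left(-4 - 5 l t\right) - 4\right) = l \left(-8 - 5 l t\right)$)
$R{\left(r{\left(-5 \right)},v{\left(-3,3 \right)} \right)} \left(-40\right) \left(-9\right) = - - 5 \left(3 + 2 \left(-5\right)\right) \left(8 + 5 \left(- 5 \left(3 + 2 \left(-5\right)\right)\right) \frac{1}{4} \cdot 3\right) \left(-40\right) \left(-9\right) = - - 5 \left(3 - 10\right) \left(8 + 5 \left(- 5 \left(3 - 10\right)\right) \frac{3}{4}\right) \left(-40\right) \left(-9\right) = - \left(-5\right) \left(-7\right) \left(8 + 5 \left(\left(-5\right) \left(-7\right)\right) \frac{3}{4}\right) \left(-40\right) \left(-9\right) = \left(-1\right) 35 \left(8 + 5 \cdot 35 \cdot \frac{3}{4}\right) \left(-40\right) \left(-9\right) = \left(-1\right) 35 \left(8 + \frac{525}{4}\right) \left(-40\right) \left(-9\right) = \left(-1\right) 35 \cdot \frac{557}{4} \left(-40\right) \left(-9\right) = \left(- \frac{19495}{4}\right) \left(-40\right) \left(-9\right) = 194950 \left(-9\right) = -1754550$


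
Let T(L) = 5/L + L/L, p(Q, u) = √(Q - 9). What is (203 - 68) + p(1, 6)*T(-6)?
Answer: 135 + I*√2/3 ≈ 135.0 + 0.4714*I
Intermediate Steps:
p(Q, u) = √(-9 + Q)
T(L) = 1 + 5/L (T(L) = 5/L + 1 = 1 + 5/L)
(203 - 68) + p(1, 6)*T(-6) = (203 - 68) + √(-9 + 1)*((5 - 6)/(-6)) = 135 + √(-8)*(-⅙*(-1)) = 135 + (2*I*√2)*(⅙) = 135 + I*√2/3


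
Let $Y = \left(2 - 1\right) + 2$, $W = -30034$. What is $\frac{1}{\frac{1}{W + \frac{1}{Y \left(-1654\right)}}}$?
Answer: $- \frac{149028709}{4962} \approx -30034.0$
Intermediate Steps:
$Y = 3$ ($Y = 1 + 2 = 3$)
$\frac{1}{\frac{1}{W + \frac{1}{Y \left(-1654\right)}}} = \frac{1}{\frac{1}{-30034 + \frac{1}{3 \left(-1654\right)}}} = \frac{1}{\frac{1}{-30034 + \frac{1}{-4962}}} = \frac{1}{\frac{1}{-30034 - \frac{1}{4962}}} = \frac{1}{\frac{1}{- \frac{149028709}{4962}}} = \frac{1}{- \frac{4962}{149028709}} = - \frac{149028709}{4962}$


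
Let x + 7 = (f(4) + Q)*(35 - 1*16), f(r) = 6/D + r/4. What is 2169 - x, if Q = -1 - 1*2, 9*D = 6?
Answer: 2043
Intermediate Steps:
D = ⅔ (D = (⅑)*6 = ⅔ ≈ 0.66667)
f(r) = 9 + r/4 (f(r) = 6/(⅔) + r/4 = 6*(3/2) + r*(¼) = 9 + r/4)
Q = -3 (Q = -1 - 2 = -3)
x = 126 (x = -7 + ((9 + (¼)*4) - 3)*(35 - 1*16) = -7 + ((9 + 1) - 3)*(35 - 16) = -7 + (10 - 3)*19 = -7 + 7*19 = -7 + 133 = 126)
2169 - x = 2169 - 1*126 = 2169 - 126 = 2043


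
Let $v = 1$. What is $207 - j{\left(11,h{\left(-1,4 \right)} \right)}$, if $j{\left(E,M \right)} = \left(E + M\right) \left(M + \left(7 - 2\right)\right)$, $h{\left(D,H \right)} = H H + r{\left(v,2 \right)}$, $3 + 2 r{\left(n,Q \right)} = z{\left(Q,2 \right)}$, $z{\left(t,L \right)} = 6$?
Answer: $- \frac{1737}{4} \approx -434.25$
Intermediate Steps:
$r{\left(n,Q \right)} = \frac{3}{2}$ ($r{\left(n,Q \right)} = - \frac{3}{2} + \frac{1}{2} \cdot 6 = - \frac{3}{2} + 3 = \frac{3}{2}$)
$h{\left(D,H \right)} = \frac{3}{2} + H^{2}$ ($h{\left(D,H \right)} = H H + \frac{3}{2} = H^{2} + \frac{3}{2} = \frac{3}{2} + H^{2}$)
$j{\left(E,M \right)} = \left(5 + M\right) \left(E + M\right)$ ($j{\left(E,M \right)} = \left(E + M\right) \left(M + \left(7 - 2\right)\right) = \left(E + M\right) \left(M + 5\right) = \left(E + M\right) \left(5 + M\right) = \left(5 + M\right) \left(E + M\right)$)
$207 - j{\left(11,h{\left(-1,4 \right)} \right)} = 207 - \left(\left(\frac{3}{2} + 4^{2}\right)^{2} + 5 \cdot 11 + 5 \left(\frac{3}{2} + 4^{2}\right) + 11 \left(\frac{3}{2} + 4^{2}\right)\right) = 207 - \left(\left(\frac{3}{2} + 16\right)^{2} + 55 + 5 \left(\frac{3}{2} + 16\right) + 11 \left(\frac{3}{2} + 16\right)\right) = 207 - \left(\left(\frac{35}{2}\right)^{2} + 55 + 5 \cdot \frac{35}{2} + 11 \cdot \frac{35}{2}\right) = 207 - \left(\frac{1225}{4} + 55 + \frac{175}{2} + \frac{385}{2}\right) = 207 - \frac{2565}{4} = - \frac{1737}{4}$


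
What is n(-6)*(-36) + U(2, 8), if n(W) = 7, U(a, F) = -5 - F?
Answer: -265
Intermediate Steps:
n(-6)*(-36) + U(2, 8) = 7*(-36) + (-5 - 1*8) = -252 + (-5 - 8) = -252 - 13 = -265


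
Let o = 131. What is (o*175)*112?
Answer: 2567600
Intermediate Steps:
(o*175)*112 = (131*175)*112 = 22925*112 = 2567600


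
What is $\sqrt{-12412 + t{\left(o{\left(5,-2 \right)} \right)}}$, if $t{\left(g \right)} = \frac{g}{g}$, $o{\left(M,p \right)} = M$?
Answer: $3 i \sqrt{1379} \approx 111.4 i$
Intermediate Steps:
$t{\left(g \right)} = 1$
$\sqrt{-12412 + t{\left(o{\left(5,-2 \right)} \right)}} = \sqrt{-12412 + 1} = \sqrt{-12411} = 3 i \sqrt{1379}$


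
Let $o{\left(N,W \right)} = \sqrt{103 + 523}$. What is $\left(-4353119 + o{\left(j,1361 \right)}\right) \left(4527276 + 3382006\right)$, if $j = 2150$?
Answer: $-34430045750558 + 7909282 \sqrt{626} \approx -3.443 \cdot 10^{13}$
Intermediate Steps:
$o{\left(N,W \right)} = \sqrt{626}$
$\left(-4353119 + o{\left(j,1361 \right)}\right) \left(4527276 + 3382006\right) = \left(-4353119 + \sqrt{626}\right) \left(4527276 + 3382006\right) = \left(-4353119 + \sqrt{626}\right) 7909282 = -34430045750558 + 7909282 \sqrt{626}$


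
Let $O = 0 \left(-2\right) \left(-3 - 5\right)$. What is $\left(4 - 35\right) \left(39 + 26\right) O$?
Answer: $0$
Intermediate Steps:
$O = 0$ ($O = 0 \left(-8\right) = 0$)
$\left(4 - 35\right) \left(39 + 26\right) O = \left(4 - 35\right) \left(39 + 26\right) 0 = \left(-31\right) 65 \cdot 0 = \left(-2015\right) 0 = 0$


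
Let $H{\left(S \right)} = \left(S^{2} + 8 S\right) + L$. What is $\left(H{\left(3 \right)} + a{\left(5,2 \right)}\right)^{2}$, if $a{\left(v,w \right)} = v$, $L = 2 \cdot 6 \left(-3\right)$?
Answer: $4$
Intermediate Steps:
$L = -36$ ($L = 12 \left(-3\right) = -36$)
$H{\left(S \right)} = -36 + S^{2} + 8 S$ ($H{\left(S \right)} = \left(S^{2} + 8 S\right) - 36 = -36 + S^{2} + 8 S$)
$\left(H{\left(3 \right)} + a{\left(5,2 \right)}\right)^{2} = \left(\left(-36 + 3^{2} + 8 \cdot 3\right) + 5\right)^{2} = \left(\left(-36 + 9 + 24\right) + 5\right)^{2} = \left(-3 + 5\right)^{2} = 2^{2} = 4$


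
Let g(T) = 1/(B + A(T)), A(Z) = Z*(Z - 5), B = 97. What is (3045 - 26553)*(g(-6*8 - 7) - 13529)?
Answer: 1080380946096/3397 ≈ 3.1804e+8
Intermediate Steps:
A(Z) = Z*(-5 + Z)
g(T) = 1/(97 + T*(-5 + T))
(3045 - 26553)*(g(-6*8 - 7) - 13529) = (3045 - 26553)*(1/(97 + (-6*8 - 7)*(-5 + (-6*8 - 7))) - 13529) = -23508*(1/(97 + (-48 - 7)*(-5 + (-48 - 7))) - 13529) = -23508*(1/(97 - 55*(-5 - 55)) - 13529) = -23508*(1/(97 - 55*(-60)) - 13529) = -23508*(1/(97 + 3300) - 13529) = -23508*(1/3397 - 13529) = -23508*(-45958012/3397) = 1080380946096/3397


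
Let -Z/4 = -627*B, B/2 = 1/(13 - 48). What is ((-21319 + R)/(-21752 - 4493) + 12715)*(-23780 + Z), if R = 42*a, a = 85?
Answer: -279431543831984/918575 ≈ -3.0420e+8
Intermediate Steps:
B = -2/35 (B = 2/(13 - 48) = 2/(-35) = 2*(-1/35) = -2/35 ≈ -0.057143)
Z = -5016/35 (Z = -(-2508)*(-2)/35 = -4*1254/35 = -5016/35 ≈ -143.31)
R = 3570 (R = 42*85 = 3570)
((-21319 + R)/(-21752 - 4493) + 12715)*(-23780 + Z) = ((-21319 + 3570)/(-21752 - 4493) + 12715)*(-23780 - 5016/35) = (-17749/(-26245) + 12715)*(-837316/35) = (-17749*(-1/26245) + 12715)*(-837316/35) = (17749/26245 + 12715)*(-837316/35) = (333722924/26245)*(-837316/35) = -279431543831984/918575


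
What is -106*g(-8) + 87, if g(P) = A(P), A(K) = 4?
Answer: -337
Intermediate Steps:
g(P) = 4
-106*g(-8) + 87 = -106*4 + 87 = -424 + 87 = -337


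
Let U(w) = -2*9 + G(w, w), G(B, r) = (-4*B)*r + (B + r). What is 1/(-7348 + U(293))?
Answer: -1/350176 ≈ -2.8557e-6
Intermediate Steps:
G(B, r) = B + r - 4*B*r (G(B, r) = -4*B*r + (B + r) = B + r - 4*B*r)
U(w) = -18 - 4*w**2 + 2*w (U(w) = -2*9 + (w + w - 4*w*w) = -18 + (w + w - 4*w**2) = -18 + (-4*w**2 + 2*w) = -18 - 4*w**2 + 2*w)
1/(-7348 + U(293)) = 1/(-7348 + (-18 - 4*293**2 + 2*293)) = 1/(-7348 + (-18 - 4*85849 + 586)) = 1/(-7348 + (-18 - 343396 + 586)) = 1/(-7348 - 342828) = 1/(-350176) = -1/350176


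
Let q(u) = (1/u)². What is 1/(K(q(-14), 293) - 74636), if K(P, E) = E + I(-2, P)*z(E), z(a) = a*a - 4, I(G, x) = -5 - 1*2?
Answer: -1/675258 ≈ -1.4809e-6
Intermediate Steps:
I(G, x) = -7 (I(G, x) = -5 - 2 = -7)
z(a) = -4 + a² (z(a) = a² - 4 = -4 + a²)
q(u) = u⁻²
K(P, E) = 28 + E - 7*E² (K(P, E) = E - 7*(-4 + E²) = E + (28 - 7*E²) = 28 + E - 7*E²)
1/(K(q(-14), 293) - 74636) = 1/((28 + 293 - 7*293²) - 74636) = 1/((28 + 293 - 7*85849) - 74636) = 1/((28 + 293 - 600943) - 74636) = 1/(-600622 - 74636) = 1/(-675258) = -1/675258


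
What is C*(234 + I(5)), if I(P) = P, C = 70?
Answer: 16730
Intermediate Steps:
C*(234 + I(5)) = 70*(234 + 5) = 70*239 = 16730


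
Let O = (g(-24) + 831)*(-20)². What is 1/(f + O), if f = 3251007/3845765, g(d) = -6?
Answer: 3845765/1269105701007 ≈ 3.0303e-6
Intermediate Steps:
O = 330000 (O = (-6 + 831)*(-20)² = 825*400 = 330000)
f = 3251007/3845765 (f = 3251007*(1/3845765) = 3251007/3845765 ≈ 0.84535)
1/(f + O) = 1/(3251007/3845765 + 330000) = 1/(1269105701007/3845765) = 3845765/1269105701007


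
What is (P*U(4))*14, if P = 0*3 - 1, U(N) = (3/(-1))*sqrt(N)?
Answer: 84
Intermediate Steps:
U(N) = -3*sqrt(N) (U(N) = (3*(-1))*sqrt(N) = -3*sqrt(N))
P = -1 (P = 0 - 1 = -1)
(P*U(4))*14 = -(-3)*sqrt(4)*14 = -(-3)*2*14 = -1*(-6)*14 = 6*14 = 84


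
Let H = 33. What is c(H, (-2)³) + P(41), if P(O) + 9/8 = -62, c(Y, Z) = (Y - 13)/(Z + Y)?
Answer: -2493/40 ≈ -62.325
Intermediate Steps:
c(Y, Z) = (-13 + Y)/(Y + Z)
P(O) = -505/8 (P(O) = -9/8 - 62 = -505/8)
c(H, (-2)³) + P(41) = (-13 + 33)/(33 + (-2)³) - 505/8 = 20/(33 - 8) - 505/8 = 20/25 - 505/8 = (1/25)*20 - 505/8 = ⅘ - 505/8 = -2493/40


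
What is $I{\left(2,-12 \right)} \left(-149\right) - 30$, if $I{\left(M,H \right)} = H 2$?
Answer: $3546$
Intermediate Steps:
$I{\left(M,H \right)} = 2 H$
$I{\left(2,-12 \right)} \left(-149\right) - 30 = 2 \left(-12\right) \left(-149\right) - 30 = \left(-24\right) \left(-149\right) - 30 = 3576 - 30 = 3546$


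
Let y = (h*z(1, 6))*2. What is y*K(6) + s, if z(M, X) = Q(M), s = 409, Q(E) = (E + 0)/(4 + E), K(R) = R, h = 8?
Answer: 2141/5 ≈ 428.20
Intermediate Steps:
Q(E) = E/(4 + E)
z(M, X) = M/(4 + M)
y = 16/5 (y = (8*(1/(4 + 1)))*2 = (8*(1/5))*2 = (8/5)*2 = 16/5 ≈ 3.2000)
y*K(6) + s = (16/5)*6 + 409 = 96/5 + 409 = 2141/5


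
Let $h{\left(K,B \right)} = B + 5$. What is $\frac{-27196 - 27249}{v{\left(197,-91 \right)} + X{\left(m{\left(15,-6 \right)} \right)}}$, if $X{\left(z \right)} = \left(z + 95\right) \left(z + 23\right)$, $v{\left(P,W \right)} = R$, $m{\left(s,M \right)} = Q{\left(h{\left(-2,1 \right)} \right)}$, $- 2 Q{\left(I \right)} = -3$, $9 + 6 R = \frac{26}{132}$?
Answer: $- \frac{10780110}{467831} \approx -23.043$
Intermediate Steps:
$h{\left(K,B \right)} = 5 + B$
$R = - \frac{581}{396}$ ($R = - \frac{3}{2} + \frac{26 \cdot \frac{1}{132}}{6} = - \frac{3}{2} + \frac{1}{6} \cdot \frac{13}{66} = - \frac{3}{2} + \frac{13}{396} = - \frac{581}{396} \approx -1.4672$)
$Q{\left(I \right)} = \frac{3}{2}$ ($Q{\left(I \right)} = \left(- \frac{1}{2}\right) \left(-3\right) = \frac{3}{2}$)
$m{\left(s,M \right)} = \frac{3}{2}$
$v{\left(P,W \right)} = - \frac{581}{396}$
$X{\left(z \right)} = \left(23 + z\right) \left(95 + z\right)$ ($X{\left(z \right)} = \left(95 + z\right) \left(23 + z\right) = \left(23 + z\right) \left(95 + z\right)$)
$\frac{-27196 - 27249}{v{\left(197,-91 \right)} + X{\left(m{\left(15,-6 \right)} \right)}} = \frac{-27196 - 27249}{- \frac{581}{396} + \left(2185 + \left(\frac{3}{2}\right)^{2} + 118 \cdot \frac{3}{2}\right)} = - \frac{54445}{- \frac{581}{396} + \left(2185 + \frac{9}{4} + 177\right)} = - \frac{54445}{- \frac{581}{396} + \frac{9457}{4}} = - \frac{54445}{\frac{467831}{198}} = \left(-54445\right) \frac{198}{467831} = - \frac{10780110}{467831}$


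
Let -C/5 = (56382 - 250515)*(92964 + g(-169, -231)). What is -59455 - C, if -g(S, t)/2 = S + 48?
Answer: -90471861445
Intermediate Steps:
g(S, t) = -96 - 2*S (g(S, t) = -2*(S + 48) = -2*(48 + S) = -96 - 2*S)
C = 90471801990 (C = -5*(56382 - 250515)*(92964 + (-96 - 2*(-169))) = -(-970665)*(92964 + (-96 + 338)) = -(-970665)*(92964 + 242) = -(-970665)*93206 = -5*(-18094360398) = 90471801990)
-59455 - C = -59455 - 1*90471801990 = -59455 - 90471801990 = -90471861445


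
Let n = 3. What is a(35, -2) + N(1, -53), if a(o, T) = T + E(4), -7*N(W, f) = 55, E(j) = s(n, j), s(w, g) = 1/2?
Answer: -131/14 ≈ -9.3571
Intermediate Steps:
s(w, g) = ½
E(j) = ½
N(W, f) = -55/7 (N(W, f) = -⅐*55 = -55/7)
a(o, T) = ½ + T (a(o, T) = T + ½ = ½ + T)
a(35, -2) + N(1, -53) = (½ - 2) - 55/7 = -3/2 - 55/7 = -131/14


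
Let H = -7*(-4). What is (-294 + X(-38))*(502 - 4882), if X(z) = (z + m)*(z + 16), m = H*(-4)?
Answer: -13166280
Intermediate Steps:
H = 28
m = -112 (m = 28*(-4) = -112)
X(z) = (-112 + z)*(16 + z) (X(z) = (z - 112)*(z + 16) = (-112 + z)*(16 + z))
(-294 + X(-38))*(502 - 4882) = (-294 + (-1792 + (-38)**2 - 96*(-38)))*(502 - 4882) = (-294 + (-1792 + 1444 + 3648))*(-4380) = (-294 + 3300)*(-4380) = 3006*(-4380) = -13166280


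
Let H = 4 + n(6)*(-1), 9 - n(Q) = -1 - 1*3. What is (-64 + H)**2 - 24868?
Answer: -19539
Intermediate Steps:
n(Q) = 13 (n(Q) = 9 - (-1 - 1*3) = 9 - (-1 - 3) = 9 - 1*(-4) = 9 + 4 = 13)
H = -9 (H = 4 + 13*(-1) = 4 - 13 = -9)
(-64 + H)**2 - 24868 = (-64 - 9)**2 - 24868 = (-73)**2 - 24868 = 5329 - 24868 = -19539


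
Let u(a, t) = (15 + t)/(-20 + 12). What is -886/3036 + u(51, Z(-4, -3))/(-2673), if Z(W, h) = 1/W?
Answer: -572771/1967328 ≈ -0.29114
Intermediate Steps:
u(a, t) = -15/8 - t/8 (u(a, t) = (15 + t)/(-8) = (15 + t)*(-1/8) = -15/8 - t/8)
-886/3036 + u(51, Z(-4, -3))/(-2673) = -886/3036 + (-15/8 - 1/8/(-4))/(-2673) = -886*1/3036 + (-15/8 - 1/8*(-1/4))*(-1/2673) = -443/1518 + (-15/8 + 1/32)*(-1/2673) = -443/1518 - 59/32*(-1/2673) = -443/1518 + 59/85536 = -572771/1967328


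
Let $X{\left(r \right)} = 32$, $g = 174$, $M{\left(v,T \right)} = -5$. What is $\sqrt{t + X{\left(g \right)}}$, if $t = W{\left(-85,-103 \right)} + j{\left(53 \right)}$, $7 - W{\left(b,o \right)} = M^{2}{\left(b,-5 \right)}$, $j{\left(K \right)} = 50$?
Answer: $8$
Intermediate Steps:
$W{\left(b,o \right)} = -18$ ($W{\left(b,o \right)} = 7 - \left(-5\right)^{2} = 7 - 25 = -18$)
$t = 32$ ($t = -18 + 50 = 32$)
$\sqrt{t + X{\left(g \right)}} = \sqrt{32 + 32} = \sqrt{64} = 8$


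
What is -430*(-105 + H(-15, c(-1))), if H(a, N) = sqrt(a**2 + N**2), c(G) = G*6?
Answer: 45150 - 1290*sqrt(29) ≈ 38203.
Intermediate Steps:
c(G) = 6*G
H(a, N) = sqrt(N**2 + a**2)
-430*(-105 + H(-15, c(-1))) = -430*(-105 + sqrt((6*(-1))**2 + (-15)**2)) = -430*(-105 + sqrt((-6)**2 + 225)) = -430*(-105 + sqrt(36 + 225)) = -430*(-105 + sqrt(261)) = -430*(-105 + 3*sqrt(29)) = 45150 - 1290*sqrt(29)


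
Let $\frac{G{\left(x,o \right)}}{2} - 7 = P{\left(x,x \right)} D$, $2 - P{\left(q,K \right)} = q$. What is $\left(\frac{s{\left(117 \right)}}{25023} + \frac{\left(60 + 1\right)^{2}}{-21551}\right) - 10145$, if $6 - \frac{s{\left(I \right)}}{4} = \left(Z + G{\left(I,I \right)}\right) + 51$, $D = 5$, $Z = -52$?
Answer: $- \frac{1823631852332}{179756891} \approx -10145.0$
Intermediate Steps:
$P{\left(q,K \right)} = 2 - q$
$G{\left(x,o \right)} = 34 - 10 x$ ($G{\left(x,o \right)} = 14 + 2 \left(2 - x\right) 5 = 14 + 2 \left(10 - 5 x\right) = 14 - \left(-20 + 10 x\right) = 34 - 10 x$)
$s{\left(I \right)} = -108 + 40 I$ ($s{\left(I \right)} = 24 - 4 \left(\left(-52 - \left(-34 + 10 I\right)\right) + 51\right) = 24 - 4 \left(\left(-18 - 10 I\right) + 51\right) = 24 - 4 \left(33 - 10 I\right) = 24 + \left(-132 + 40 I\right) = -108 + 40 I$)
$\left(\frac{s{\left(117 \right)}}{25023} + \frac{\left(60 + 1\right)^{2}}{-21551}\right) - 10145 = \left(\frac{-108 + 40 \cdot 117}{25023} + \frac{\left(60 + 1\right)^{2}}{-21551}\right) - 10145 = \left(\left(-108 + 4680\right) \frac{1}{25023} + 61^{2} \left(- \frac{1}{21551}\right)\right) - 10145 = \left(4572 \cdot \frac{1}{25023} + 3721 \left(- \frac{1}{21551}\right)\right) - 10145 = \left(\frac{1524}{8341} - \frac{3721}{21551}\right) - 10145 = \frac{1806863}{179756891} - 10145 = - \frac{1823631852332}{179756891}$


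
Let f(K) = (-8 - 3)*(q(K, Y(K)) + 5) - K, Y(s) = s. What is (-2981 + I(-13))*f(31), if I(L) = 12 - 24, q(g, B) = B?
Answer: 1278011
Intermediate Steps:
I(L) = -12
f(K) = -55 - 12*K (f(K) = (-8 - 3)*(K + 5) - K = -11*(5 + K) - K = (-55 - 11*K) - K = -55 - 12*K)
(-2981 + I(-13))*f(31) = (-2981 - 12)*(-55 - 12*31) = -2993*(-55 - 372) = -2993*(-427) = 1278011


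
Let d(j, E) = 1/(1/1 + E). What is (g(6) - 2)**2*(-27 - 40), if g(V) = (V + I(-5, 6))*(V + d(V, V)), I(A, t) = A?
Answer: -56347/49 ≈ -1149.9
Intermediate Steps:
d(j, E) = 1/(1 + E)
g(V) = (-5 + V)*(V + 1/(1 + V)) (g(V) = (V - 5)*(V + 1/(1 + V)) = (-5 + V)*(V + 1/(1 + V)))
(g(6) - 2)**2*(-27 - 40) = ((-5 + 6 + 6*(1 + 6)*(-5 + 6))/(1 + 6) - 2)**2*(-27 - 40) = ((-5 + 6 + 6*7*1)/7 - 2)**2*(-67) = ((-5 + 6 + 42)/7 - 2)**2*(-67) = ((1/7)*43 - 2)**2*(-67) = (43/7 - 2)**2*(-67) = (29/7)**2*(-67) = (841/49)*(-67) = -56347/49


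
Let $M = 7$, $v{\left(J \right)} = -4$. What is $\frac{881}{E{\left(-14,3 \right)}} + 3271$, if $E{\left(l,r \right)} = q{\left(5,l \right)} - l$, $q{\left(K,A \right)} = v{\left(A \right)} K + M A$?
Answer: $\frac{339303}{104} \approx 3262.5$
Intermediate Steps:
$q{\left(K,A \right)} = - 4 K + 7 A$
$E{\left(l,r \right)} = -20 + 6 l$ ($E{\left(l,r \right)} = \left(\left(-4\right) 5 + 7 l\right) - l = \left(-20 + 7 l\right) - l = -20 + 6 l$)
$\frac{881}{E{\left(-14,3 \right)}} + 3271 = \frac{881}{-20 + 6 \left(-14\right)} + 3271 = \frac{881}{-20 - 84} + 3271 = \frac{881}{-104} + 3271 = 881 \left(- \frac{1}{104}\right) + 3271 = - \frac{881}{104} + 3271 = \frac{339303}{104}$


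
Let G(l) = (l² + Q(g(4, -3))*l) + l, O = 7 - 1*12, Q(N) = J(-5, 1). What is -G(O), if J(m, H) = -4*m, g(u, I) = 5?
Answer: 80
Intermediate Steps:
Q(N) = 20 (Q(N) = -4*(-5) = 20)
O = -5 (O = 7 - 12 = -5)
G(l) = l² + 21*l (G(l) = (l² + 20*l) + l = l² + 21*l)
-G(O) = -(-5)*(21 - 5) = -(-5)*16 = -1*(-80) = 80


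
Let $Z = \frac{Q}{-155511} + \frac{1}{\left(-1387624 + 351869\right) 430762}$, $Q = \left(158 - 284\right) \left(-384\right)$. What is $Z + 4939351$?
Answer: $\frac{38078768066307016489151}{7709265947061490} \approx 4.9394 \cdot 10^{6}$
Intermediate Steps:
$Q = 48384$ ($Q = \left(-126\right) \left(-384\right) = 48384$)
$Z = - \frac{2398577101203839}{7709265947061490}$ ($Z = \frac{48384}{-155511} + \frac{1}{\left(-1387624 + 351869\right) 430762} = 48384 \left(- \frac{1}{155511}\right) + \frac{1}{-1035755} \cdot \frac{1}{430762} = - \frac{5376}{17279} - \frac{1}{446163895310} = - \frac{2398577101203839}{7709265947061490} \approx -0.31113$)
$Z + 4939351 = - \frac{2398577101203839}{7709265947061490} + 4939351 = \frac{38078768066307016489151}{7709265947061490}$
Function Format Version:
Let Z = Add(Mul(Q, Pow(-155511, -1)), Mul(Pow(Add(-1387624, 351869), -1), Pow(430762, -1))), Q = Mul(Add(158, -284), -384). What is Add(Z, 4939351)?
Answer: Rational(38078768066307016489151, 7709265947061490) ≈ 4.9394e+6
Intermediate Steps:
Q = 48384 (Q = Mul(-126, -384) = 48384)
Z = Rational(-2398577101203839, 7709265947061490) (Z = Add(Mul(48384, Pow(-155511, -1)), Mul(Pow(Add(-1387624, 351869), -1), Pow(430762, -1))) = Add(Mul(48384, Rational(-1, 155511)), Mul(Pow(-1035755, -1), Rational(1, 430762))) = Add(Rational(-5376, 17279), Mul(Rational(-1, 1035755), Rational(1, 430762))) = Add(Rational(-5376, 17279), Rational(-1, 446163895310)) = Rational(-2398577101203839, 7709265947061490) ≈ -0.31113)
Add(Z, 4939351) = Add(Rational(-2398577101203839, 7709265947061490), 4939351) = Rational(38078768066307016489151, 7709265947061490)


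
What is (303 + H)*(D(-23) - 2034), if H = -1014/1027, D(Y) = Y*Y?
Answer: -35907795/79 ≈ -4.5453e+5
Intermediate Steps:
D(Y) = Y**2
H = -78/79 (H = -1014*1/1027 = -78/79 ≈ -0.98734)
(303 + H)*(D(-23) - 2034) = (303 - 78/79)*((-23)**2 - 2034) = 23859*(529 - 2034)/79 = (23859/79)*(-1505) = -35907795/79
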